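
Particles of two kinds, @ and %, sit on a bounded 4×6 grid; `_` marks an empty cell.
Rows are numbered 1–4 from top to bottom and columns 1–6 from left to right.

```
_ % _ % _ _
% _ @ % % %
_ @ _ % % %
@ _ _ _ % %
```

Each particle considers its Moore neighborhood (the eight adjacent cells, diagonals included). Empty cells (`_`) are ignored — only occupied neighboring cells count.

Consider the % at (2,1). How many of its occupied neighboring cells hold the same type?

1

Occupied neighbors of (2,1): (1,2)=%, (3,2)=@.
Same type (%): 1 of 2.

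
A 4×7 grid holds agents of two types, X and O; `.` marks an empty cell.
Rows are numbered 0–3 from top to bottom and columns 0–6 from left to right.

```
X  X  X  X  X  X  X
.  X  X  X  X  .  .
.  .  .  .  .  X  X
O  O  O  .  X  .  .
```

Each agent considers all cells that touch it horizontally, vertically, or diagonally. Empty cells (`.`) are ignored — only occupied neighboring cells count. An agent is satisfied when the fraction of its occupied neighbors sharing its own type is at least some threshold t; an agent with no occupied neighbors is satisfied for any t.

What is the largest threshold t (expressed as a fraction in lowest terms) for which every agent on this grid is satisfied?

1/1

(0,0)X 2/2
(0,1)X 4/4
(0,2)X 5/5
(0,3)X 5/5
(0,4)X 4/4
(0,5)X 3/3
(0,6)X 1/1
(1,1)X 4/4
(1,2)X 5/5
(1,3)X 5/5
(1,4)X 5/5
(2,5)X 3/3
(2,6)X 1/1
(3,0)O 1/1
(3,1)O 2/2
(3,2)O 1/1
(3,4)X 1/1
The smallest same-type fraction is 2/2 at (0,0), which reduces to 1/1. Any threshold above that leaves this agent unsatisfied.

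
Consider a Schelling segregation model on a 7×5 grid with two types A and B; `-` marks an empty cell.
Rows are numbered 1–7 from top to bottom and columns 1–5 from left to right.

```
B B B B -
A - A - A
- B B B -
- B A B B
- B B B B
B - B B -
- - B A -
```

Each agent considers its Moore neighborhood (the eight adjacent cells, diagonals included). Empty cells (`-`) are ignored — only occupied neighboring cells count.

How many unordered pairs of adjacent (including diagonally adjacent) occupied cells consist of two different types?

Scan each occupied cell's neighbors to the right and below (and the two forward diagonals) so each pair is counted once.
Row 1: B(1,1)–B(1,2)= B(1,1)–A(2,1)≠ B(1,2)–B(1,3)= B(1,2)–A(2,3)≠ B(1,2)–A(2,1)≠ B(1,3)–B(1,4)= B(1,3)–A(2,3)≠ B(1,4)–A(2,5)≠ B(1,4)–A(2,3)≠  → 6/9 unlike.
Row 2: A(2,1)–B(3,2)≠ A(2,3)–B(3,3)≠ A(2,3)–B(3,4)≠ A(2,3)–B(3,2)≠ A(2,5)–B(3,4)≠  → 5/5 unlike.
Row 3: B(3,2)–B(3,3)= B(3,2)–B(4,2)= B(3,2)–A(4,3)≠ B(3,3)–B(3,4)= B(3,3)–A(4,3)≠ B(3,3)–B(4,4)= B(3,3)–B(4,2)= B(3,4)–B(4,4)= B(3,4)–B(4,5)= B(3,4)–A(4,3)≠  → 3/10 unlike.
Row 4: B(4,2)–A(4,3)≠ B(4,2)–B(5,2)= B(4,2)–B(5,3)= A(4,3)–B(4,4)≠ A(4,3)–B(5,3)≠ A(4,3)–B(5,4)≠ A(4,3)–B(5,2)≠ B(4,4)–B(4,5)= B(4,4)–B(5,4)= B(4,4)–B(5,5)= B(4,4)–B(5,3)= B(4,5)–B(5,5)= B(4,5)–B(5,4)=  → 5/13 unlike.
Row 5: B(5,2)–B(5,3)= B(5,2)–B(6,3)= B(5,2)–B(6,1)= B(5,3)–B(5,4)= B(5,3)–B(6,3)= B(5,3)–B(6,4)= B(5,4)–B(5,5)= B(5,4)–B(6,4)= B(5,4)–B(6,3)= B(5,5)–B(6,4)=  → 0/10 unlike.
Row 6: B(6,3)–B(6,4)= B(6,3)–B(7,3)= B(6,3)–A(7,4)≠ B(6,4)–A(7,4)≠ B(6,4)–B(7,3)=  → 2/5 unlike.
Row 7: B(7,3)–A(7,4)≠  → 1/1 unlike.
Total adjacent occupied pairs: 53; unlike-type pairs: 22.

22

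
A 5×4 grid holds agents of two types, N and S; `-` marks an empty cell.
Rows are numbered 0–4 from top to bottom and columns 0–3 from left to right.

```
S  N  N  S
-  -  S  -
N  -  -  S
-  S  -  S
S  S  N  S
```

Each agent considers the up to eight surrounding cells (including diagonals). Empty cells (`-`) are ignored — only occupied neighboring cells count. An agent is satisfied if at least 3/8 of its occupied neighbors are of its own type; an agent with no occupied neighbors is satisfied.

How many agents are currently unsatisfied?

5

(0,0)S 0/1 not
(0,1)N 1/3 not
(0,2)N 1/3 not
(0,3)S 1/2 satisfied
(1,2)S 2/4 satisfied
(2,0)N 0/1 not
(2,3)S 2/2 satisfied
(3,1)S 2/4 satisfied
(3,3)S 2/3 satisfied
(4,0)S 2/2 satisfied
(4,1)S 2/3 satisfied
(4,2)N 0/4 not
(4,3)S 1/2 satisfied
Unsatisfied: (0,0), (0,1), (0,2), (2,0), (4,2) — 5 in total.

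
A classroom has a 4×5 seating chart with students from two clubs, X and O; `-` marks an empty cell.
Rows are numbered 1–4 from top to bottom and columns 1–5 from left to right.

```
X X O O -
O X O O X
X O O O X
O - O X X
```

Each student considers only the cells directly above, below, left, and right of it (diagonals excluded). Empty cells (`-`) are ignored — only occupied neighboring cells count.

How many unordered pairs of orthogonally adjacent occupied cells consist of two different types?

Scan each occupied cell's neighbors to the right and below so each pair is counted once.
Row 1: X(1,1)–X(1,2)= X(1,1)–O(2,1)≠ X(1,2)–O(1,3)≠ X(1,2)–X(2,2)= O(1,3)–O(1,4)= O(1,3)–O(2,3)= O(1,4)–O(2,4)=  → 2/7 unlike.
Row 2: O(2,1)–X(2,2)≠ O(2,1)–X(3,1)≠ X(2,2)–O(2,3)≠ X(2,2)–O(3,2)≠ O(2,3)–O(2,4)= O(2,3)–O(3,3)= O(2,4)–X(2,5)≠ O(2,4)–O(3,4)= X(2,5)–X(3,5)=  → 5/9 unlike.
Row 3: X(3,1)–O(3,2)≠ X(3,1)–O(4,1)≠ O(3,2)–O(3,3)= O(3,3)–O(3,4)= O(3,3)–O(4,3)= O(3,4)–X(3,5)≠ O(3,4)–X(4,4)≠ X(3,5)–X(4,5)=  → 4/8 unlike.
Row 4: O(4,3)–X(4,4)≠ X(4,4)–X(4,5)=  → 1/2 unlike.
Total adjacent occupied pairs: 26; unlike-type pairs: 12.

12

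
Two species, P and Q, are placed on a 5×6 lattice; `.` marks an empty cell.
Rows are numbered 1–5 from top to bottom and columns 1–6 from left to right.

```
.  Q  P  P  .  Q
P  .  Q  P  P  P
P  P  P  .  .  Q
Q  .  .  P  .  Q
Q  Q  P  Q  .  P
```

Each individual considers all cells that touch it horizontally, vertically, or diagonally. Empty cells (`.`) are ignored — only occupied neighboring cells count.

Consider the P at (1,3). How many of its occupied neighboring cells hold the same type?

Occupied neighbors of (1,3): (1,2)=Q, (1,4)=P, (2,3)=Q, (2,4)=P.
Same type (P): 2 of 4.

2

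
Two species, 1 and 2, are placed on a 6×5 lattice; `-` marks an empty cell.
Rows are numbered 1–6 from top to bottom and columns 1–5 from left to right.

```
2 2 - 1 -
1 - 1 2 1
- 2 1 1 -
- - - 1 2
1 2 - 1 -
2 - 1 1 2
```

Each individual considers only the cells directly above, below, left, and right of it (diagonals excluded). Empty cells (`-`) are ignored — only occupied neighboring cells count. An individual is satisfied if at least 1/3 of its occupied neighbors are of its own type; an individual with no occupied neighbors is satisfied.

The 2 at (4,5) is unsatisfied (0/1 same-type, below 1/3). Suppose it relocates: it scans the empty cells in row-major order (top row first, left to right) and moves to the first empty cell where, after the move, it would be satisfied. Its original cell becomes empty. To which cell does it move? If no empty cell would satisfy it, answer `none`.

(1,3)

Vacating (4,5). Empty cells in order:
  (1,3): 1/3 same-type → satisfied — stop here.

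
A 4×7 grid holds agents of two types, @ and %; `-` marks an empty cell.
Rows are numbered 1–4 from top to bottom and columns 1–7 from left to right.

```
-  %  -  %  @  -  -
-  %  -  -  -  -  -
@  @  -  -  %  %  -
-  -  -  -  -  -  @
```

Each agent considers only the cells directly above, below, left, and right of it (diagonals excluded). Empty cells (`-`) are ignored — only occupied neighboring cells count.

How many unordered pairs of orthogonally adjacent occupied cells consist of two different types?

2

Scan each occupied cell's neighbors to the right and below so each pair is counted once.
From row 1: 1 unlike of 2 pairs (running 1/2).
From row 2: 1 unlike of 1 pairs (running 2/3).
From row 3: 0 unlike of 2 pairs (running 2/5).
Total adjacent occupied pairs: 5; unlike-type pairs: 2.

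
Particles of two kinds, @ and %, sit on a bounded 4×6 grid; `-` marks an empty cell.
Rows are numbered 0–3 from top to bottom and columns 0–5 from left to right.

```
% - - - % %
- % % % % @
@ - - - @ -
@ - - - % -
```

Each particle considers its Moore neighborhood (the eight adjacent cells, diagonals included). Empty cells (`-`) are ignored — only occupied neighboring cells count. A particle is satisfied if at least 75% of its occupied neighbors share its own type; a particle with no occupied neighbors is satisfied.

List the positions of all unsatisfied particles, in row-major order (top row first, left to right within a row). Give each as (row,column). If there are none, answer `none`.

Row 0: (0,0)% 1/1 ok · (0,4)% 3/4 ok · (0,5)% 2/3 unhappy
Row 1: (1,1)% 2/3 unhappy · (1,2)% 2/2 ok · (1,3)% 3/4 ok · (1,4)% 3/5 unhappy · (1,5)@ 1/4 unhappy
Row 2: (2,0)@ 1/2 unhappy · (2,4)@ 1/4 unhappy
Row 3: (3,0)@ 1/1 ok · (3,4)% 0/1 unhappy

(0,5), (1,1), (1,4), (1,5), (2,0), (2,4), (3,4)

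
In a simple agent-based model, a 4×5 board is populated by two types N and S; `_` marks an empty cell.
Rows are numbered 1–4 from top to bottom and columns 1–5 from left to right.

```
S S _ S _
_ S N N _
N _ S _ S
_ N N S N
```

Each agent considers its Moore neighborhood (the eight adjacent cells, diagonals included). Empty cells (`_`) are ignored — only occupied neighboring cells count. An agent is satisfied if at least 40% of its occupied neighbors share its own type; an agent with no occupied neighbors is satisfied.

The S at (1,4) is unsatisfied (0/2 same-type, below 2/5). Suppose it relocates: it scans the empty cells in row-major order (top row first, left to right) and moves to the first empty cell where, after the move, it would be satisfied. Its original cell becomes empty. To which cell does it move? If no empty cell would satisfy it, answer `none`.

Vacating (1,4). Empty cells in order:
  (1,3): 2/4 same-type → satisfied — stop here.

(1,3)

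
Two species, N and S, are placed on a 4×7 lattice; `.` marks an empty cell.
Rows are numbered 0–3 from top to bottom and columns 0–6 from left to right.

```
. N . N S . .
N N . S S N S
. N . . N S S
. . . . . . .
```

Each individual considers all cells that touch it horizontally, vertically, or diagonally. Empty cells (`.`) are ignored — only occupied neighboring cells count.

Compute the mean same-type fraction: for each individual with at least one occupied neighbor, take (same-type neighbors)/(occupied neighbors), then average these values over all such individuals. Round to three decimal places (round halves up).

Row 0: (0,1)N 2/2 · (0,3)N 0/3 · (0,4)S 2/4
Row 1: (1,0)N 3/3 · (1,1)N 3/3 · (1,3)S 2/4 · (1,4)S 3/6 · (1,5)N 1/6 · (1,6)S 2/3
Row 2: (2,1)N 2/2 · (2,4)N 1/4 · (2,5)S 3/5 · (2,6)S 2/3
Sum over 13 individuals: 2/2 + 0/3 + 2/4 + 3/3 + 3/3 + 2/4 + 3/6 + 1/6 + 2/3 + 2/2 + 1/4 + 3/5 + 2/3 = 157/20; mean = 157/20 ÷ 13 = 157/260 = 0.603846… → 0.604.

0.604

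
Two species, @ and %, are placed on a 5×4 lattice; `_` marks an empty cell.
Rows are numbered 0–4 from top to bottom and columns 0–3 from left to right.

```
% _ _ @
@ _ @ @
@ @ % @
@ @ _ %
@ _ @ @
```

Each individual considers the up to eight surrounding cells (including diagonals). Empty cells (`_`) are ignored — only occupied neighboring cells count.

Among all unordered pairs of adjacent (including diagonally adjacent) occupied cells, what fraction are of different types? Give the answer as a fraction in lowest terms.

Scan each occupied cell's neighbors to the right and below (and the two forward diagonals) so each pair is counted once.
Row 0: %(0,0)–@(1,0)≠ @(0,3)–@(1,3)= @(0,3)–@(1,2)=  → 1/3 unlike.
Row 1: @(1,0)–@(2,0)= @(1,0)–@(2,1)= @(1,2)–@(1,3)= @(1,2)–%(2,2)≠ @(1,2)–@(2,3)= @(1,2)–@(2,1)= @(1,3)–@(2,3)= @(1,3)–%(2,2)≠  → 2/8 unlike.
Row 2: @(2,0)–@(2,1)= @(2,0)–@(3,0)= @(2,0)–@(3,1)= @(2,1)–%(2,2)≠ @(2,1)–@(3,1)= @(2,1)–@(3,0)= %(2,2)–@(2,3)≠ %(2,2)–%(3,3)= %(2,2)–@(3,1)≠ @(2,3)–%(3,3)≠  → 4/10 unlike.
Row 3: @(3,0)–@(3,1)= @(3,0)–@(4,0)= @(3,1)–@(4,2)= @(3,1)–@(4,0)= %(3,3)–@(4,3)≠ %(3,3)–@(4,2)≠  → 2/6 unlike.
Row 4: @(4,2)–@(4,3)=  → 0/1 unlike.
Total adjacent occupied pairs: 28; unlike-type pairs: 9.
9/28 is already in lowest terms.

9/28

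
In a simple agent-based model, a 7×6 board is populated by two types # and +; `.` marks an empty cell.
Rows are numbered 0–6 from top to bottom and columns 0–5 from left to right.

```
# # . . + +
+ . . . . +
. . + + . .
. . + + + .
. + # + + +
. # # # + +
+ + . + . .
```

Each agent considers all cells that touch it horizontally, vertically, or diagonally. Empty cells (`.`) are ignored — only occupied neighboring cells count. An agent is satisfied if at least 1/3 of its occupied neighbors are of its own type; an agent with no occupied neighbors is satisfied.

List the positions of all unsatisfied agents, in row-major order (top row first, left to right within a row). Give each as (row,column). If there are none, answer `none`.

(1,0), (4,1)

(0,0)# 1/2 ok
(0,1)# 1/2 ok
(0,4)+ 2/2 ok
(0,5)+ 2/2 ok
(1,0)+ 0/2 unhappy
(1,5)+ 2/2 ok
(2,2)+ 3/3 ok
(2,3)+ 4/4 ok
(3,2)+ 5/6 ok
(3,3)+ 6/7 ok
(3,4)+ 5/5 ok
(4,1)+ 1/4 unhappy
(4,2)# 3/7 ok
(4,3)+ 5/8 ok
(4,4)+ 6/7 ok
(4,5)+ 4/4 ok
(5,1)# 2/5 ok
(5,2)# 3/7 ok
(5,3)# 2/6 ok
(5,4)+ 5/6 ok
(5,5)+ 3/3 ok
(6,0)+ 1/2 ok
(6,1)+ 1/3 ok
(6,3)+ 1/3 ok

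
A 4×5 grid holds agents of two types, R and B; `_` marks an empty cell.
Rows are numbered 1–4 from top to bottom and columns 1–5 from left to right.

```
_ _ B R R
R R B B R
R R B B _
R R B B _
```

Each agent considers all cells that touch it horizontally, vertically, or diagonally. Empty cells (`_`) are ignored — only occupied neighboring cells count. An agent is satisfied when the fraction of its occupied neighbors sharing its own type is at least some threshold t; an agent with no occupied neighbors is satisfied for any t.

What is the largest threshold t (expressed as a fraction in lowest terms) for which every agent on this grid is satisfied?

(1,3)B 2/4
(1,4)R 2/5
(1,5)R 2/3
(2,1)R 3/3
(2,2)R 3/6
(2,3)B 4/7
(2,4)B 4/7
(2,5)R 2/4
(3,1)R 5/5
(3,2)R 5/8
(3,3)B 5/8
(3,4)B 5/6
(4,1)R 3/3
(4,2)R 3/5
(4,3)B 3/5
(4,4)B 3/3
The smallest same-type fraction is 2/5 at (1,4), which reduces to 2/5. Any threshold above that leaves this agent unsatisfied.

2/5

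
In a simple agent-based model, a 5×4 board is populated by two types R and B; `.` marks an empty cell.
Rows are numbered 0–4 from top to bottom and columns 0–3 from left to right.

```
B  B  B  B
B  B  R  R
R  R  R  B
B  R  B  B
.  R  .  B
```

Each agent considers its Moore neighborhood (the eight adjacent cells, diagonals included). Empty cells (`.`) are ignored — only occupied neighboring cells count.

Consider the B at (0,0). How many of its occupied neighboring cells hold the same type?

3

Occupied neighbors of (0,0): (0,1)=B, (1,0)=B, (1,1)=B.
Same type (B): 3 of 3.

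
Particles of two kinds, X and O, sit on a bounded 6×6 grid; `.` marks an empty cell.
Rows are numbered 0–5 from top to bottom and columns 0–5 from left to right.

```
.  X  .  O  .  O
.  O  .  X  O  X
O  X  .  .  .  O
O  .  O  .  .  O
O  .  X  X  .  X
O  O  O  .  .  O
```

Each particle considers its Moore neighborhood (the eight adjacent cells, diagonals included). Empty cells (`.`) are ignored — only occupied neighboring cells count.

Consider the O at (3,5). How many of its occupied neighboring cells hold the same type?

1

Occupied neighbors of (3,5): (2,5)=O, (4,5)=X.
Same type (O): 1 of 2.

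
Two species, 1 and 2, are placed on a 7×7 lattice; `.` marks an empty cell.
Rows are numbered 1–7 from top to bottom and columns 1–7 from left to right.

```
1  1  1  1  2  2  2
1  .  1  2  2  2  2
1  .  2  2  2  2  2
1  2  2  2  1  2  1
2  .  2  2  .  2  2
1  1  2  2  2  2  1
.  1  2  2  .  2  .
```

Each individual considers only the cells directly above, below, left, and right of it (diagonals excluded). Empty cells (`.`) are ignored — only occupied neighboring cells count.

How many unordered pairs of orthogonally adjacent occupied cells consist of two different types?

Scan each occupied cell's neighbors to the right and below so each pair is counted once.
Row 1: 1(1,1)–1(1,2)= 1(1,1)–1(2,1)= 1(1,2)–1(1,3)= 1(1,3)–1(1,4)= 1(1,3)–1(2,3)= 1(1,4)–2(1,5)≠ 1(1,4)–2(2,4)≠ 2(1,5)–2(1,6)= 2(1,5)–2(2,5)= 2(1,6)–2(1,7)= 2(1,6)–2(2,6)= 2(1,7)–2(2,7)=  → 2/12 unlike.
Row 2: 1(2,1)–1(3,1)= 1(2,3)–2(2,4)≠ 1(2,3)–2(3,3)≠ 2(2,4)–2(2,5)= 2(2,4)–2(3,4)= 2(2,5)–2(2,6)= 2(2,5)–2(3,5)= 2(2,6)–2(2,7)= 2(2,6)–2(3,6)= 2(2,7)–2(3,7)=  → 2/10 unlike.
Row 3: 1(3,1)–1(4,1)= 2(3,3)–2(3,4)= 2(3,3)–2(4,3)= 2(3,4)–2(3,5)= 2(3,4)–2(4,4)= 2(3,5)–2(3,6)= 2(3,5)–1(4,5)≠ 2(3,6)–2(3,7)= 2(3,6)–2(4,6)= 2(3,7)–1(4,7)≠  → 2/10 unlike.
Row 4: 1(4,1)–2(4,2)≠ 1(4,1)–2(5,1)≠ 2(4,2)–2(4,3)= 2(4,3)–2(4,4)= 2(4,3)–2(5,3)= 2(4,4)–1(4,5)≠ 2(4,4)–2(5,4)= 1(4,5)–2(4,6)≠ 2(4,6)–1(4,7)≠ 2(4,6)–2(5,6)= 1(4,7)–2(5,7)≠  → 6/11 unlike.
Row 5: 2(5,1)–1(6,1)≠ 2(5,3)–2(5,4)= 2(5,3)–2(6,3)= 2(5,4)–2(6,4)= 2(5,6)–2(5,7)= 2(5,6)–2(6,6)= 2(5,7)–1(6,7)≠  → 2/7 unlike.
Row 6: 1(6,1)–1(6,2)= 1(6,2)–2(6,3)≠ 1(6,2)–1(7,2)= 2(6,3)–2(6,4)= 2(6,3)–2(7,3)= 2(6,4)–2(6,5)= 2(6,4)–2(7,4)= 2(6,5)–2(6,6)= 2(6,6)–1(6,7)≠ 2(6,6)–2(7,6)=  → 2/10 unlike.
Row 7: 1(7,2)–2(7,3)≠ 2(7,3)–2(7,4)=  → 1/2 unlike.
Total adjacent occupied pairs: 62; unlike-type pairs: 17.

17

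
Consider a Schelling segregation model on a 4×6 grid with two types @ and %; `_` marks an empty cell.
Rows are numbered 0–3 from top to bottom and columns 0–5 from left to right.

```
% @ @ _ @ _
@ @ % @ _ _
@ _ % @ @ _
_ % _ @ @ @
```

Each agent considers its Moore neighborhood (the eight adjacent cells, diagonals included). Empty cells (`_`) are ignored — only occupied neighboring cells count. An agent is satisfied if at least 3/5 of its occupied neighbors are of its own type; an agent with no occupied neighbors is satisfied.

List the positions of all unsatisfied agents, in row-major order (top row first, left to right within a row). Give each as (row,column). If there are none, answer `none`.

(0,0), (1,1), (1,2), (2,2), (3,1)

(0,0)% 0/3 unhappy
(0,1)@ 3/5 ok
(0,2)@ 3/4 ok
(0,4)@ 1/1 ok
(1,0)@ 3/4 ok
(1,1)@ 4/7 unhappy
(1,2)% 1/6 unhappy
(1,3)@ 4/6 ok
(2,0)@ 2/3 ok
(2,2)% 2/6 unhappy
(2,3)@ 4/6 ok
(2,4)@ 5/5 ok
(3,1)% 1/2 unhappy
(3,3)@ 3/4 ok
(3,4)@ 4/4 ok
(3,5)@ 2/2 ok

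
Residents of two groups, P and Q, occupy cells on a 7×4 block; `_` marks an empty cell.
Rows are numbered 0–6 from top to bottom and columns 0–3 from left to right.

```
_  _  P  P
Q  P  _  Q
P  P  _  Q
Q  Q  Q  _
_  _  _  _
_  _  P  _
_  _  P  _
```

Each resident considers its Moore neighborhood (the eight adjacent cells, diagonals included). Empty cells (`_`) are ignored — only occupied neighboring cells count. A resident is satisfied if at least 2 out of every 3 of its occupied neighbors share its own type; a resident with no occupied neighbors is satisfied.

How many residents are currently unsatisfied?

(0,2)P 2/3 satisfied
(0,3)P 1/2 not
(1,0)Q 0/3 not
(1,1)P 3/4 satisfied
(1,3)Q 1/3 not
(2,0)P 2/5 not
(2,1)P 2/6 not
(2,3)Q 2/2 satisfied
(3,0)Q 1/3 not
(3,1)Q 2/4 not
(3,2)Q 2/3 satisfied
(5,2)P 1/1 satisfied
(6,2)P 1/1 satisfied
Unsatisfied: (0,3), (1,0), (1,3), (2,0), (2,1), (3,0), (3,1) — 7 in total.

7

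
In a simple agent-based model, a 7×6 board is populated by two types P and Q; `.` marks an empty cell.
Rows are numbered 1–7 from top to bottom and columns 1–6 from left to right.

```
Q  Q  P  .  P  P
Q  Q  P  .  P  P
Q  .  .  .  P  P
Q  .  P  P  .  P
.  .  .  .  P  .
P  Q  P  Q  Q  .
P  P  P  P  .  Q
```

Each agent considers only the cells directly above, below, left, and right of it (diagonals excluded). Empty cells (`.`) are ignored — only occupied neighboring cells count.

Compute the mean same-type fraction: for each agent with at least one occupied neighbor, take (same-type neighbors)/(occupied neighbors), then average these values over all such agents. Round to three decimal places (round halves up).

(1,1)Q 2/2
(1,2)Q 2/3
(1,3)P 1/2
(1,5)P 2/2
(1,6)P 2/2
(2,1)Q 3/3
(2,2)Q 2/3
(2,3)P 1/2
(2,5)P 3/3
(2,6)P 3/3
(3,1)Q 2/2
(3,5)P 2/2
(3,6)P 3/3
(4,1)Q 1/1
(4,3)P 1/1
(4,4)P 1/1
(4,6)P 1/1
(5,5)P 0/1
(6,1)P 1/2
(6,2)Q 0/3
(6,3)P 1/3
(6,4)Q 1/3
(6,5)Q 1/2
(7,1)P 2/2
(7,2)P 2/3
(7,3)P 3/3
(7,4)P 1/2
(7,6)Q — no occupied neighbors
Sum over 27 agents: 2/2 + 2/3 + 1/2 + 2/2 + 2/2 + 3/3 + 2/3 + 1/2 + 3/3 + 3/3 + 2/2 + 2/2 + 3/3 + 1/1 + 1/1 + 1/1 + 1/1 + 0/1 + 1/2 + 0/3 + 1/3 + 1/3 + 1/2 + 2/2 + 2/3 + 3/3 + 1/2 = 121/6; mean = 121/6 ÷ 27 = 121/162 = 0.746913… → 0.747.

0.747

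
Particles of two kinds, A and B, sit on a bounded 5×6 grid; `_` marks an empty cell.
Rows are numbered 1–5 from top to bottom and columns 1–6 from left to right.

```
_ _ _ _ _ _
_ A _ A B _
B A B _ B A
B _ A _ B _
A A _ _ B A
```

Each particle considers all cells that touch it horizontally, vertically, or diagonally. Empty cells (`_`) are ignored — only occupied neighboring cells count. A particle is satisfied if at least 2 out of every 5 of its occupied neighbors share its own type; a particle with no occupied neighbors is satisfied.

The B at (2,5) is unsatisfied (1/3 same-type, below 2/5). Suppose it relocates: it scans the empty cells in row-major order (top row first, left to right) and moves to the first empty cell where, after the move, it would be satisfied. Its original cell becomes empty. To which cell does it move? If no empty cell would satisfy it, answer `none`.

Vacating (2,5). Empty cells in order:
  (1,1): 0/1 same-type → still unsatisfied.
  (1,2): 0/1 same-type → still unsatisfied.
  (1,3): 0/2 same-type → still unsatisfied.
  (1,4): 0/1 same-type → still unsatisfied.
  (1,5): 0/1 same-type → still unsatisfied.
  (1,6): 0/0 same-type → satisfied — stop here.

(1,6)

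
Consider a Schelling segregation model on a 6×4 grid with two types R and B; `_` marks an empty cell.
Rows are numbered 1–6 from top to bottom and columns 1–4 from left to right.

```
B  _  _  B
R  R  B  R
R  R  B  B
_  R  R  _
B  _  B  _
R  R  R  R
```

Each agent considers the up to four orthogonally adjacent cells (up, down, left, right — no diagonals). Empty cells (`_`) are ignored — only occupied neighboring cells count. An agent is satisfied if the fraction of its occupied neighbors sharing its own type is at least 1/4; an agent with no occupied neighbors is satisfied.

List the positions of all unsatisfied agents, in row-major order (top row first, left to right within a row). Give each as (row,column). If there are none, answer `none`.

(1,1), (1,4), (2,4), (5,1), (5,3)

(1,1)B 0/1 unhappy
(1,4)B 0/1 unhappy
(2,1)R 2/3 ok
(2,2)R 2/3 ok
(2,3)B 1/3 ok
(2,4)R 0/3 unhappy
(3,1)R 2/2 ok
(3,2)R 3/4 ok
(3,3)B 2/4 ok
(3,4)B 1/2 ok
(4,2)R 2/2 ok
(4,3)R 1/3 ok
(5,1)B 0/1 unhappy
(5,3)B 0/2 unhappy
(6,1)R 1/2 ok
(6,2)R 2/2 ok
(6,3)R 2/3 ok
(6,4)R 1/1 ok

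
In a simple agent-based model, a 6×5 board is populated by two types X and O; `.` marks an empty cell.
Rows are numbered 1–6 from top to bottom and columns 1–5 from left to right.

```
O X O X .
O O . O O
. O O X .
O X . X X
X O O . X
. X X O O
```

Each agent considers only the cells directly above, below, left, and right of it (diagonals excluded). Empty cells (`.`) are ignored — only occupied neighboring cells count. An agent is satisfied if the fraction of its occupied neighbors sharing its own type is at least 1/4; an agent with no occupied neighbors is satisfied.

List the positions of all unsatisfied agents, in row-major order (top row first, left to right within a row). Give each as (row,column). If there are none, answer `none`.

(1,2), (1,3), (1,4), (4,1), (4,2), (5,1)

(1,1)O 1/2 ok
(1,2)X 0/3 unhappy
(1,3)O 0/2 unhappy
(1,4)X 0/2 unhappy
(2,1)O 2/2 ok
(2,2)O 2/3 ok
(2,4)O 1/3 ok
(2,5)O 1/1 ok
(3,2)O 2/3 ok
(3,3)O 1/2 ok
(3,4)X 1/3 ok
(4,1)O 0/2 unhappy
(4,2)X 0/3 unhappy
(4,4)X 2/2 ok
(4,5)X 2/2 ok
(5,1)X 0/2 unhappy
(5,2)O 1/4 ok
(5,3)O 1/2 ok
(5,5)X 1/2 ok
(6,2)X 1/2 ok
(6,3)X 1/3 ok
(6,4)O 1/2 ok
(6,5)O 1/2 ok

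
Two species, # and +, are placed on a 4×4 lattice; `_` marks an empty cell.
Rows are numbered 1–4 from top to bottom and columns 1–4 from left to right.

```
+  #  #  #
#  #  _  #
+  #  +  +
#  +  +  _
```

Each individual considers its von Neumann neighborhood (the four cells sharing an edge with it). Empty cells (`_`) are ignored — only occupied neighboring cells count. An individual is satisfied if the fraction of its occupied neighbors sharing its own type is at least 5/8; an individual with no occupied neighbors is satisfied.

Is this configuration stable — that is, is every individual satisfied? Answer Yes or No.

No

(1,1)+ 0/2 not
(1,2)# 2/3 satisfied
(1,3)# 2/2 satisfied
(1,4)# 2/2 satisfied
(2,1)# 1/3 not
(2,2)# 3/3 satisfied
(2,4)# 1/2 not
(3,1)+ 0/3 not
(3,2)# 1/4 not
(3,3)+ 2/3 satisfied
(3,4)+ 1/2 not
(4,1)# 0/2 not
(4,2)+ 1/3 not
(4,3)+ 2/2 satisfied
For instance (1,1) has only 0/2 same-type neighbors, below 5/8.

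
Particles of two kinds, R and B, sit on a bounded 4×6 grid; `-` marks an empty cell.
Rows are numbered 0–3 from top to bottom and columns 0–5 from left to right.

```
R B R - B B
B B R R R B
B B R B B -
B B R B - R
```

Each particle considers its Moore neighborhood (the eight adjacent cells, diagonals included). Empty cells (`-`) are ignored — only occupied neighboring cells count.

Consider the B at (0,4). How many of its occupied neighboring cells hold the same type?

Occupied neighbors of (0,4): (0,5)=B, (1,3)=R, (1,4)=R, (1,5)=B.
Same type (B): 2 of 4.

2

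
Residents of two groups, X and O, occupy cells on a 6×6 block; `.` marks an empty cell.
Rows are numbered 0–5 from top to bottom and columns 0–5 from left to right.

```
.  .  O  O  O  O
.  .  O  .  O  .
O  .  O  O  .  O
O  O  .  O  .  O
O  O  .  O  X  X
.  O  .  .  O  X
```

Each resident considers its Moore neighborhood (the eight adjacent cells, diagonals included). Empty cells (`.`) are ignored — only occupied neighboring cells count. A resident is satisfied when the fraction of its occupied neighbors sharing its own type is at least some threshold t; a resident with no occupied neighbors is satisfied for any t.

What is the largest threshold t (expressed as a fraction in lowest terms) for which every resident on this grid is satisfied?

1/4

(0,2)O 2/2
(0,3)O 4/4
(0,4)O 3/3
(0,5)O 2/2
(1,2)O 4/4
(1,4)O 5/5
(2,0)O 2/2
(2,2)O 4/4
(2,3)O 4/4
(2,5)O 2/2
(3,0)O 4/4
(3,1)O 5/5
(3,3)O 3/4
(3,5)O 1/3
(4,0)O 4/4
(4,1)O 4/4
(4,3)O 2/3
(4,4)X 2/6
(4,5)X 2/4
(5,1)O 2/2
(5,4)O 1/4
(5,5)X 2/3
The smallest same-type fraction is 1/4 at (5,4), which reduces to 1/4. Any threshold above that leaves this resident unsatisfied.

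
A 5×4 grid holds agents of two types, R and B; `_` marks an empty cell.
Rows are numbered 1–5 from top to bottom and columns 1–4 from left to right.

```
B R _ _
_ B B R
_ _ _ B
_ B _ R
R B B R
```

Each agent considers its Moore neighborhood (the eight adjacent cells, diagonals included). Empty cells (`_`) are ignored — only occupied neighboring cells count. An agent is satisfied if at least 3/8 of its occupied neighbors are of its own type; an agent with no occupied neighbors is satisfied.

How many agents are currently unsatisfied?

Row 1: (1,1)B 1/2 ok · (1,2)R 0/3 unhappy
Row 2: (2,2)B 2/3 ok · (2,3)B 2/4 ok · (2,4)R 0/2 unhappy
Row 3: (3,4)B 1/3 unhappy
Row 4: (4,2)B 2/3 ok · (4,4)R 1/3 unhappy
Row 5: (5,1)R 0/2 unhappy · (5,2)B 2/3 ok · (5,3)B 2/4 ok · (5,4)R 1/2 ok
Unsatisfied: (1,2), (2,4), (3,4), (4,4), (5,1) — 5 in total.

5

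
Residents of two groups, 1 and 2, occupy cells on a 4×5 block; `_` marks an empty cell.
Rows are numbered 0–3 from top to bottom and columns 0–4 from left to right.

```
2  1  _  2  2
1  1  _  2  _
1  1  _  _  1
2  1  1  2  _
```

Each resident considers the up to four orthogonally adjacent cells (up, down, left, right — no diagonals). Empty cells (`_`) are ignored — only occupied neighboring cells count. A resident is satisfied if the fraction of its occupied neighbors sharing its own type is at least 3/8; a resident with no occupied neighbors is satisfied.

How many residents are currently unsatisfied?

3

(0,0)2 0/2 unhappy
(0,1)1 1/2 ok
(0,3)2 2/2 ok
(0,4)2 1/1 ok
(1,0)1 2/3 ok
(1,1)1 3/3 ok
(1,3)2 1/1 ok
(2,0)1 2/3 ok
(2,1)1 3/3 ok
(2,4)1 0/0 ok
(3,0)2 0/2 unhappy
(3,1)1 2/3 ok
(3,2)1 1/2 ok
(3,3)2 0/1 unhappy
Unsatisfied: (0,0), (3,0), (3,3) — 3 in total.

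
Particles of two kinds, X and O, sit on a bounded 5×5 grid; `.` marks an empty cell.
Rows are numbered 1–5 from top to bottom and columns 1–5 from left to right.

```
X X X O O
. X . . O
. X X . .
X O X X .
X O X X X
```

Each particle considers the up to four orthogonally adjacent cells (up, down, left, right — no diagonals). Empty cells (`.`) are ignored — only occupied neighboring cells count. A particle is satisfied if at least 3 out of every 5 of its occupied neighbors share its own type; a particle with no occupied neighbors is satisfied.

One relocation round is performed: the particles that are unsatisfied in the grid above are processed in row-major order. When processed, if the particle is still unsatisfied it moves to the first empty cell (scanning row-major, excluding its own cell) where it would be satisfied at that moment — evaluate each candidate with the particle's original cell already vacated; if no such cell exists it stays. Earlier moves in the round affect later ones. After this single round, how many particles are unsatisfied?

0

Initially unsatisfied (in order): (1,3), (1,4), (4,1), (4,2), (5,1), (5,2).
  (1,3) → (2,1).
  (1,4): now satisfied by earlier moves; stays.
  (4,1) → (2,3).
  (4,2) → (2,4).
  (5,1) → (1,3).
  (5,2) → (3,5).
Resulting grid:
X X X O O
X X X O O
. X X . O
. . X X .
. . X X X
All satisfied now.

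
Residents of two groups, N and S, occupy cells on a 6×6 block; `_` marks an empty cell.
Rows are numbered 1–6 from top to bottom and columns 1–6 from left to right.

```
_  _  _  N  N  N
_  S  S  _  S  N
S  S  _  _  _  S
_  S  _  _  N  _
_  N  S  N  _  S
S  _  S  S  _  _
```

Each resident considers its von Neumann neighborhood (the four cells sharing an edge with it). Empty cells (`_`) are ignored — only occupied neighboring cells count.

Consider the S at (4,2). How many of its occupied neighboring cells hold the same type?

Occupied neighbors of (4,2): (3,2)=S, (5,2)=N.
Same type (S): 1 of 2.

1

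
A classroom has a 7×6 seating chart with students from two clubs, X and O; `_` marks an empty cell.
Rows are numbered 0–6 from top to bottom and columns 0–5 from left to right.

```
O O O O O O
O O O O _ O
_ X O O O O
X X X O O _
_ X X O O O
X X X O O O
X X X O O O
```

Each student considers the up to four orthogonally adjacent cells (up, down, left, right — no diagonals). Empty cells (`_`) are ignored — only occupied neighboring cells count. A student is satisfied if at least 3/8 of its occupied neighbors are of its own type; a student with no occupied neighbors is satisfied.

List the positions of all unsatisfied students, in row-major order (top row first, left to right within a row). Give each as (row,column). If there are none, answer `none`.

(2,1)

Row 0: (0,0)O 2/2 ✓ · (0,1)O 3/3 ✓ · (0,2)O 3/3 ✓ · (0,3)O 3/3 ✓ · (0,4)O 2/2 ✓ · (0,5)O 2/2 ✓
Row 1: (1,0)O 2/2 ✓ · (1,1)O 3/4 ✓ · (1,2)O 4/4 ✓ · (1,3)O 3/3 ✓ · (1,5)O 2/2 ✓
Row 2: (2,1)X 1/3 ✗ · (2,2)O 2/4 ✓ · (2,3)O 4/4 ✓ · (2,4)O 3/3 ✓ · (2,5)O 2/2 ✓
Row 3: (3,0)X 1/1 ✓ · (3,1)X 4/4 ✓ · (3,2)X 2/4 ✓ · (3,3)O 3/4 ✓ · (3,4)O 3/3 ✓
Row 4: (4,1)X 3/3 ✓ · (4,2)X 3/4 ✓ · (4,3)O 3/4 ✓ · (4,4)O 4/4 ✓ · (4,5)O 2/2 ✓
Row 5: (5,0)X 2/2 ✓ · (5,1)X 4/4 ✓ · (5,2)X 3/4 ✓ · (5,3)O 3/4 ✓ · (5,4)O 4/4 ✓ · (5,5)O 3/3 ✓
Row 6: (6,0)X 2/2 ✓ · (6,1)X 3/3 ✓ · (6,2)X 2/3 ✓ · (6,3)O 2/3 ✓ · (6,4)O 3/3 ✓ · (6,5)O 2/2 ✓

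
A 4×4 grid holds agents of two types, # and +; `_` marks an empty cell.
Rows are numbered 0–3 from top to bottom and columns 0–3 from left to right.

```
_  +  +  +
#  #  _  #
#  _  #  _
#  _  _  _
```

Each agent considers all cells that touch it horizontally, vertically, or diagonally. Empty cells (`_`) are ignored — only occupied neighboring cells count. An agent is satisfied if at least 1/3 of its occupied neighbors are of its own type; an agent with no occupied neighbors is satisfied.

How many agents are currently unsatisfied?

0

(0,1)+ 1/3 ok
(0,2)+ 2/4 ok
(0,3)+ 1/2 ok
(1,0)# 2/3 ok
(1,1)# 3/5 ok
(1,3)# 1/3 ok
(2,0)# 3/3 ok
(2,2)# 2/2 ok
(3,0)# 1/1 ok
Every one meets the threshold.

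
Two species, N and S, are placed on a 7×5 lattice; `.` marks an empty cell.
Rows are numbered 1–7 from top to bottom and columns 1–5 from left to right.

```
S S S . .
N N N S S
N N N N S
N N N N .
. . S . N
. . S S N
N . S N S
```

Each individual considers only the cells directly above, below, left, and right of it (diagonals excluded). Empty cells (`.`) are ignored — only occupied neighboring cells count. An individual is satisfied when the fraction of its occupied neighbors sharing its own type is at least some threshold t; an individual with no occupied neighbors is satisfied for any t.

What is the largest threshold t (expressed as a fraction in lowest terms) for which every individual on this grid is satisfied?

Row 1: (1,1)S 1/2 · (1,2)S 2/3 · (1,3)S 1/2
Row 2: (2,1)N 2/3 · (2,2)N 3/4 · (2,3)N 2/4 · (2,4)S 1/3 · (2,5)S 2/2
Row 3: (3,1)N 3/3 · (3,2)N 4/4 · (3,3)N 4/4 · (3,4)N 2/4 · (3,5)S 1/2
Row 4: (4,1)N 2/2 · (4,2)N 3/3 · (4,3)N 3/4 · (4,4)N 2/2
Row 5: (5,3)S 1/2 · (5,5)N 1/1
Row 6: (6,3)S 3/3 · (6,4)S 1/3 · (6,5)N 1/3
Row 7: (7,1)N — no occupied neighbors · (7,3)S 1/2 · (7,4)N 0/3 · (7,5)S 0/2
The smallest same-type fraction is 0/3 at (7,4), which reduces to 0/1. Any threshold above that leaves this individual unsatisfied.

0/1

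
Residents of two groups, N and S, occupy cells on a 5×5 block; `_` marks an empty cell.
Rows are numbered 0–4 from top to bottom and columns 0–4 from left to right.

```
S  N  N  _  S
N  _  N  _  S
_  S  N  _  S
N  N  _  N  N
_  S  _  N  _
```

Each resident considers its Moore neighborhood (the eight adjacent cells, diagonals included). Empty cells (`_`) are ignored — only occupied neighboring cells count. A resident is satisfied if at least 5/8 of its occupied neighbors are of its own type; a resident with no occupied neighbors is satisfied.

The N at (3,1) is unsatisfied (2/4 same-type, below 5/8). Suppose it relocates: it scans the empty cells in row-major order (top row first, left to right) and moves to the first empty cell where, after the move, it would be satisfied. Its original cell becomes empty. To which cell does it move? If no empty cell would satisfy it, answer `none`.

Vacating (3,1). Empty cells in order:
  (0,3): 2/4 same-type → still unsatisfied.
  (1,1): 5/7 same-type → satisfied — stop here.

(1,1)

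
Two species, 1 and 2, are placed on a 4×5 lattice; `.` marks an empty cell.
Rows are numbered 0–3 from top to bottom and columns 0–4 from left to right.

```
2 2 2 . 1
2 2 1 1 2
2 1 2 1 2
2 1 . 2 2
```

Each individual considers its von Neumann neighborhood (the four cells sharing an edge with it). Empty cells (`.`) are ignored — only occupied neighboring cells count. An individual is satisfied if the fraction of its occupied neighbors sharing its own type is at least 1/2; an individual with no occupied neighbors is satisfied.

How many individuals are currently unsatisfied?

6

(0,0)2 2/2 ok
(0,1)2 3/3 ok
(0,2)2 1/2 ok
(0,4)1 0/1 unhappy
(1,0)2 3/3 ok
(1,1)2 2/4 ok
(1,2)1 1/4 unhappy
(1,3)1 2/3 ok
(1,4)2 1/3 unhappy
(2,0)2 2/3 ok
(2,1)1 1/4 unhappy
(2,2)2 0/3 unhappy
(2,3)1 1/4 unhappy
(2,4)2 2/3 ok
(3,0)2 1/2 ok
(3,1)1 1/2 ok
(3,3)2 1/2 ok
(3,4)2 2/2 ok
Unsatisfied: (0,4), (1,2), (1,4), (2,1), (2,2), (2,3) — 6 in total.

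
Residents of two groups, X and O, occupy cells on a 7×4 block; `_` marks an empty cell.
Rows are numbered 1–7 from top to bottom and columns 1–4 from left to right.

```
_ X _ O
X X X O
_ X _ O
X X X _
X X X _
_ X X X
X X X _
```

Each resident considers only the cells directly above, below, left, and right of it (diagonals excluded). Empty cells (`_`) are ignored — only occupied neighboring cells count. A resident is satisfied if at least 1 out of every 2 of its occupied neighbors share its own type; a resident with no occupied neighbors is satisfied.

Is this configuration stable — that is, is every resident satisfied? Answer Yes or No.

Yes

(1,2)X 1/1 ✓
(1,4)O 1/1 ✓
(2,1)X 1/1 ✓
(2,2)X 4/4 ✓
(2,3)X 1/2 ✓
(2,4)O 2/3 ✓
(3,2)X 2/2 ✓
(3,4)O 1/1 ✓
(4,1)X 2/2 ✓
(4,2)X 4/4 ✓
(4,3)X 2/2 ✓
(5,1)X 2/2 ✓
(5,2)X 4/4 ✓
(5,3)X 3/3 ✓
(6,2)X 3/3 ✓
(6,3)X 4/4 ✓
(6,4)X 1/1 ✓
(7,1)X 1/1 ✓
(7,2)X 3/3 ✓
(7,3)X 2/2 ✓
All meet the threshold, so the configuration is stable.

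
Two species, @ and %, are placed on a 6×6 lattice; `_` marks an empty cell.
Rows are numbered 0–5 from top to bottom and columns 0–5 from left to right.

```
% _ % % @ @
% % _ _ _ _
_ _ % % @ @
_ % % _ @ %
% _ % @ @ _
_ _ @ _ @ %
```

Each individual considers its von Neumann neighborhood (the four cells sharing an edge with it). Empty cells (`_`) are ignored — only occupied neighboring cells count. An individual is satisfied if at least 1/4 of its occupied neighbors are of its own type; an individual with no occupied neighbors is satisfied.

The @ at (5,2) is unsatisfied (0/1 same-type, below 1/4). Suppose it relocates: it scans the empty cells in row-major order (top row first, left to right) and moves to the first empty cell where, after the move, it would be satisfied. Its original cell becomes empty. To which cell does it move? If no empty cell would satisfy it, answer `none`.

(1,4)

Vacating (5,2). Empty cells in order:
  (0,1): 0/3 same-type → still unsatisfied.
  (1,2): 0/3 same-type → still unsatisfied.
  (1,3): 0/2 same-type → still unsatisfied.
  (1,4): 2/2 same-type → satisfied — stop here.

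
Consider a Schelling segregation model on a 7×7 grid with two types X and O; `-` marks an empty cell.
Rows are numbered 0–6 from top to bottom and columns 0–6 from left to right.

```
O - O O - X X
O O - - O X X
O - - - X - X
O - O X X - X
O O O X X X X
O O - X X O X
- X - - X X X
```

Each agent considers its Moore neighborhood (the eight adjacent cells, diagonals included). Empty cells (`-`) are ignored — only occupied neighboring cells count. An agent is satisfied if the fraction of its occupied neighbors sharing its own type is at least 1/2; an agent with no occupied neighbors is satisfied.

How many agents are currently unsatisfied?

3

(0,0)O 2/2 ✓
(0,2)O 2/2 ✓
(0,3)O 2/2 ✓
(0,5)X 3/4 ✓
(0,6)X 3/3 ✓
(1,0)O 3/3 ✓
(1,1)O 4/4 ✓
(1,4)O 1/4 ✗
(1,5)X 5/6 ✓
(1,6)X 4/4 ✓
(2,0)O 3/3 ✓
(2,4)X 3/4 ✓
(2,6)X 3/3 ✓
(3,0)O 3/3 ✓
(3,2)O 2/4 ✓
(3,3)X 4/6 ✓
(3,4)X 5/5 ✓
(3,6)X 3/3 ✓
(4,0)O 4/4 ✓
(4,1)O 6/6 ✓
(4,2)O 3/6 ✓
(4,3)X 5/7 ✓
(4,4)X 6/7 ✓
(4,5)X 6/7 ✓
(4,6)X 3/4 ✓
(5,0)O 3/4 ✓
(5,1)O 4/5 ✓
(5,3)X 4/5 ✓
(5,4)X 6/7 ✓
(5,5)O 0/8 ✗
(5,6)X 4/5 ✓
(6,1)X 0/2 ✗
(6,4)X 3/4 ✓
(6,5)X 4/5 ✓
(6,6)X 2/3 ✓
Unsatisfied: (1,4), (5,5), (6,1) — 3 in total.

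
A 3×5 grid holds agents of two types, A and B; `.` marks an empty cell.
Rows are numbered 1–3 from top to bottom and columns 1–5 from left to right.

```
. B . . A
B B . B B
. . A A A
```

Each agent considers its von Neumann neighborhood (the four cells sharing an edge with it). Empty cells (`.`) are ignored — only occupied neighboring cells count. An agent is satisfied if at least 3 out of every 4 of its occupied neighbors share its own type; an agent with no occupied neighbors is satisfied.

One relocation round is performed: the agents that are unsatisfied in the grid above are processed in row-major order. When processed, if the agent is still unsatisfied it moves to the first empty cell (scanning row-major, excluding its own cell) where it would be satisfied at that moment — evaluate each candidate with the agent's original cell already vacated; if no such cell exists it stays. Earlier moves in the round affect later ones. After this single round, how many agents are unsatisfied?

Initially unsatisfied (in order): (1,5), (2,4), (2,5), (3,4), (3,5).
  (1,5): no empty cell satisfies it; stays.
  (2,4) → (1,1).
  (2,5) → (1,3).
  (3,4): now satisfied by earlier moves; stays.
  (3,5): now satisfied by earlier moves; stays.
Resulting grid:
B B B . A
B B . . .
. . A A A
All satisfied now.

0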